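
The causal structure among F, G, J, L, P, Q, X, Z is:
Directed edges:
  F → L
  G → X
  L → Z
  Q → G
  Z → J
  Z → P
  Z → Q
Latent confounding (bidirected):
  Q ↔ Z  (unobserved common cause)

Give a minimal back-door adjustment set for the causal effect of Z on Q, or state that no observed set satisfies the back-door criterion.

desc(Z)\{Z}={G,J,P,Q,X}; candidates ⊆ {F,L}.
Z↔Q: latent back-door arc(s) into Z.
size 0: {}; under {} Z still reaches {F,G,L,Q,X} ∋ Q.
size 1: {F}, {L}; under {F} Z still reaches {G,L,Q,X} ∋ Q.
size 2: {F,L}; under {F,L} Z still reaches {G,Q,X} ∋ Q.
Z↔Q cannot be blocked by any observed set — no back-door set.

Z→Q: no observed back-door set.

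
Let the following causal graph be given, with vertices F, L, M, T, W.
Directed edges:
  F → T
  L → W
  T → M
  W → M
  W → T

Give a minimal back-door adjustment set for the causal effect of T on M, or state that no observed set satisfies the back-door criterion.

T→M: minimal back-door set {W}.

desc(T)\{T}={M}; candidates ⊆ {F,L,W}.
size 0: {}; under {} T still reaches {F,L,M,W} ∋ M.
{W}: T⊥M given {W} in G with T→· removed — back-door holds.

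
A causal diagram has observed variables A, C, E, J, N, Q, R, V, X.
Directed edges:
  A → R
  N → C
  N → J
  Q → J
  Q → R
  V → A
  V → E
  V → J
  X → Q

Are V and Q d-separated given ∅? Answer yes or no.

Bayes-Ball from V | ∅ reaches {A,E,J,R}.
Q ∉ reach(V|∅) ⇒ V ⊥ Q | ∅.

Yes — V ⊥ Q | ∅.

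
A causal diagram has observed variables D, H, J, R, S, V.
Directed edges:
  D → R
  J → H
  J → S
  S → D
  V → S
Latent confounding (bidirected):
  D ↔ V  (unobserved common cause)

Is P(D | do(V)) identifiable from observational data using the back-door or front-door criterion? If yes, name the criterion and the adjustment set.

P(D|do(V)): frontdoor, adjust for {S}.

desc(V)\{V}={D,R,S}; candidates ⊆ {H,J}.
V↔D: latent back-door arc(s) into V.
size 0: {}; under {} V still reaches {D,R} ∋ D.
size 1: {H}, {J}; under {H} V still reaches {D,R} ∋ D.
size 2: {H,J}; under {H,J} V still reaches {D,R} ∋ D.
V↔D cannot be blocked by any observed set — no back-door set.
{S}: (i) intercepts every directed V→D path; (ii) no back-door V→{S}; (iii) {V} blocks every back-door {S}→D. Front-door holds.
P(D|do(V)) = Σ_{S} P(S|V) Σ_{V'} P(D|S,V')P(V').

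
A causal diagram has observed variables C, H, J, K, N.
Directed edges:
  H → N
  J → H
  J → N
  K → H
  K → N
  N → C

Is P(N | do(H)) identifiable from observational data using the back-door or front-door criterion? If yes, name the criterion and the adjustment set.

P(N|do(H)): backdoor, adjust for {J, K}.

desc(H)\{H}={C,N}; candidates ⊆ {J,K}.
size 0: {}; under {} H still reaches {C,J,K,N} ∋ N.
size 1: {J}, {K}; under {J} H still reaches {C,K,N} ∋ N.
{J,K}: H⊥N given {J,K} in G with H→· removed — back-door holds.
P(N|do(H)) = Σ_{J,K} P(N|H,J,K)·P(J,K).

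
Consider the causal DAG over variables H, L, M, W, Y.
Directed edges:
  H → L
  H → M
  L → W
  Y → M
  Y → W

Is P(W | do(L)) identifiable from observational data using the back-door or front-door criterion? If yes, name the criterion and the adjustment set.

desc(L)\{L}={W}; candidates ⊆ {H,M,Y}.
∅: L⊥W given ∅ in G with L→· removed — back-door holds.
P(W|do(L)) = P(W|L) — no adjustment needed.

P(W|do(L)): backdoor, adjust for ∅.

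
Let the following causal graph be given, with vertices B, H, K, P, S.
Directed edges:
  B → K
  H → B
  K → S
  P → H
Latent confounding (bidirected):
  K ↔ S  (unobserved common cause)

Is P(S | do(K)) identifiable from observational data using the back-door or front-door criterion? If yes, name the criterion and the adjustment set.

desc(K)\{K}={S}; candidates ⊆ {B,H,P}.
K↔S: latent back-door arc(s) into K.
size 0: {}; under {} K still reaches {B,H,P,S} ∋ S.
size 1: {B}, {H}, {P}; under {B} K still reaches {S} ∋ S.
size 2: {B,H}, {B,P}, {H,P}; under {B,H} K still reaches {S} ∋ S.
K↔S cannot be blocked by any observed set — no back-door set.
No mediator lies on a directed K→…→S path.
Neither criterion identifies P(S|do(K)) in this graph.

P(S|do(K)): not identifiable (no BD/FD set).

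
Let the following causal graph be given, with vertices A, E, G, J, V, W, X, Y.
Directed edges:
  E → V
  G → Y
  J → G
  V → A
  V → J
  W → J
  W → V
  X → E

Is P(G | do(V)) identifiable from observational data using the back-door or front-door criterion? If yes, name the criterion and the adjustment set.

P(G|do(V)): backdoor, adjust for {W}.

desc(V)\{V}={A,G,J,Y}; candidates ⊆ {E,W,X}.
size 0: {}; under {} V still reaches {E,G,J,W,X,Y} ∋ G.
{W}: V⊥G given {W} in G with V→· removed — back-door holds.
P(G|do(V)) = Σ_{W} P(G|V,W)·P(W).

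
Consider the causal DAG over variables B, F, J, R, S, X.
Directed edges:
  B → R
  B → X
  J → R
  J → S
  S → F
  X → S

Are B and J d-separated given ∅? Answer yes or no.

Bayes-Ball from B | ∅ reaches {F,R,S,X}.
J ∉ reach(B|∅) ⇒ B ⊥ J | ∅.

Yes — B ⊥ J | ∅.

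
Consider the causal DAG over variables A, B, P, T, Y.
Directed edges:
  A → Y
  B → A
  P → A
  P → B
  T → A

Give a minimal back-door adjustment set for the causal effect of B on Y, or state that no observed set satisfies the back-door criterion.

B→Y: minimal back-door set {P}.

desc(B)\{B}={A,Y}; candidates ⊆ {P,T}.
size 0: {}; under {} B still reaches {A,P,Y} ∋ Y.
{P}: B⊥Y given {P} in G with B→· removed — back-door holds.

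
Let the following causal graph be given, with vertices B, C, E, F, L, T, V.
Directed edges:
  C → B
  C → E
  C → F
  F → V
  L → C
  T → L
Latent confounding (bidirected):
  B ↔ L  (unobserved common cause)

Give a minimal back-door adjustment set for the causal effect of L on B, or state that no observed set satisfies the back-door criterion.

L→B: no observed back-door set.

desc(L)\{L}={B,C,E,F,V}; candidates ⊆ {T}.
L↔B: latent back-door arc(s) into L.
size 0: {}; under {} L still reaches {B,T} ∋ B.
size 1: {T}; under {T} L still reaches {B} ∋ B.
L↔B cannot be blocked by any observed set — no back-door set.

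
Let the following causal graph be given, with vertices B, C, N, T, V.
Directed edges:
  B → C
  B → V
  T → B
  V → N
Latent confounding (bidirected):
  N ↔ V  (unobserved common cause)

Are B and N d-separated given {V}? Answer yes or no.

No — B and N are d-connected given {V}.

Bayes-Ball from B | {V} reaches {C,N,T}.
N ∈ reach(B|{V}) ⇒ B ⊥̸ N | {V}.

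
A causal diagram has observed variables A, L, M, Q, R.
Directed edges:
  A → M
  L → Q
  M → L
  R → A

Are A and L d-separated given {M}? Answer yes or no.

Yes — A ⊥ L | {M}.

Bayes-Ball from A | {M} reaches {R}.
L ∉ reach(A|{M}) ⇒ A ⊥ L | {M}.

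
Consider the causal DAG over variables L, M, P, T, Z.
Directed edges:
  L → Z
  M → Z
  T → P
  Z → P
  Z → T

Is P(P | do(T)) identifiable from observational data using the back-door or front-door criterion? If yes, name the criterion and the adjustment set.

desc(T)\{T}={P}; candidates ⊆ {L,M,Z}.
size 0: {}; under {} T still reaches {L,M,P,Z} ∋ P.
{Z}: T⊥P given {Z} in G with T→· removed — back-door holds.
P(P|do(T)) = Σ_{Z} P(P|T,Z)·P(Z).

P(P|do(T)): backdoor, adjust for {Z}.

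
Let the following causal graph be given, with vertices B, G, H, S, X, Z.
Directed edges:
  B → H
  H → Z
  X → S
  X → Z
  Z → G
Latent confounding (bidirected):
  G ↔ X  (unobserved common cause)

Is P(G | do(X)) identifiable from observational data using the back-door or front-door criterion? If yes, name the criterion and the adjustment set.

desc(X)\{X}={G,S,Z}; candidates ⊆ {B,H}.
X↔G: latent back-door arc(s) into X.
size 0: {}; under {} X still reaches {G} ∋ G.
size 1: {B}, {H}; under {B} X still reaches {G} ∋ G.
size 2: {B,H}; under {B,H} X still reaches {G} ∋ G.
X↔G cannot be blocked by any observed set — no back-door set.
{Z}: (i) intercepts every directed X→G path; (ii) no back-door X→{Z}; (iii) {X} blocks every back-door {Z}→G. Front-door holds.
P(G|do(X)) = Σ_{Z} P(Z|X) Σ_{X'} P(G|Z,X')P(X').

P(G|do(X)): frontdoor, adjust for {Z}.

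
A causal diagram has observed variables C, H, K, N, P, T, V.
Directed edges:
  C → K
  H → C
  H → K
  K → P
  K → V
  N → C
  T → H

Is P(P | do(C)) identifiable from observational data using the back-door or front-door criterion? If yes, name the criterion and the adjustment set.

P(P|do(C)): backdoor, adjust for {H}.

desc(C)\{C}={K,P,V}; candidates ⊆ {H,N,T}.
size 0: {}; under {} C still reaches {H,K,N,P,T,V} ∋ P.
{H}: C⊥P given {H} in G with C→· removed — back-door holds.
P(P|do(C)) = Σ_{H} P(P|C,H)·P(H).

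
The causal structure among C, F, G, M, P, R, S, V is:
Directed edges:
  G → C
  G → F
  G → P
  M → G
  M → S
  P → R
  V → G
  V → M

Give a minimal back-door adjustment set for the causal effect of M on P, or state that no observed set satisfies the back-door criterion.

desc(M)\{M}={C,F,G,P,R,S}; candidates ⊆ {V}.
size 0: {}; under {} M still reaches {C,F,G,P,R,V} ∋ P.
{V}: M⊥P given {V} in G with M→· removed — back-door holds.

M→P: minimal back-door set {V}.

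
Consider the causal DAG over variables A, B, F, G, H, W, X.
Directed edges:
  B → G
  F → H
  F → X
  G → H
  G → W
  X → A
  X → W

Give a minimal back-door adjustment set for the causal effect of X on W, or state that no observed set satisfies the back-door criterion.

desc(X)\{X}={A,W}; candidates ⊆ {B,F,G,H}.
∅: X⊥W given ∅ in G with X→· removed — back-door holds.

X→W: minimal back-door set ∅.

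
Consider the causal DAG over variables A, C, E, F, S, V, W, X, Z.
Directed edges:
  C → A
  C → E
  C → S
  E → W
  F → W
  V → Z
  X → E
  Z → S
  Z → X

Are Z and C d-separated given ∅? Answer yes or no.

Yes — Z ⊥ C | ∅.

Bayes-Ball from Z | ∅ reaches {E,S,V,W,X}.
C ∉ reach(Z|∅) ⇒ Z ⊥ C | ∅.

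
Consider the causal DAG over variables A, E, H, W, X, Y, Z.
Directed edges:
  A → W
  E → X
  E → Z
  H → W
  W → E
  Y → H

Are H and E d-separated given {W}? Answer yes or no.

Bayes-Ball from H | {W} reaches {A,Y}.
E ∉ reach(H|{W}) ⇒ H ⊥ E | {W}.

Yes — H ⊥ E | {W}.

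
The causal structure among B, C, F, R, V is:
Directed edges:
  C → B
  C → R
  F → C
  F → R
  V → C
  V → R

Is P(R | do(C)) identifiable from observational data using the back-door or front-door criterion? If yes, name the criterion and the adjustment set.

desc(C)\{C}={B,R}; candidates ⊆ {F,V}.
size 0: {}; under {} C still reaches {F,R,V} ∋ R.
size 1: {F}, {V}; under {F} C still reaches {R,V} ∋ R.
{F,V}: C⊥R given {F,V} in G with C→· removed — back-door holds.
P(R|do(C)) = Σ_{F,V} P(R|C,F,V)·P(F,V).

P(R|do(C)): backdoor, adjust for {F, V}.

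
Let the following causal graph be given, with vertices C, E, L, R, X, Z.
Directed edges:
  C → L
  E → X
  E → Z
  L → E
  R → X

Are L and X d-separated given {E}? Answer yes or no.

Bayes-Ball from L | {E} reaches {C}.
X ∉ reach(L|{E}) ⇒ L ⊥ X | {E}.

Yes — L ⊥ X | {E}.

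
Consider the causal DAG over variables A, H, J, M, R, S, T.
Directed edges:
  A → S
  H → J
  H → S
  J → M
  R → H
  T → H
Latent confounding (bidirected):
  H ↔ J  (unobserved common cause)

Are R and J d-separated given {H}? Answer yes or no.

Bayes-Ball from R | {H} reaches {J,M,T}.
J ∈ reach(R|{H}) ⇒ R ⊥̸ J | {H}.

No — R and J are d-connected given {H}.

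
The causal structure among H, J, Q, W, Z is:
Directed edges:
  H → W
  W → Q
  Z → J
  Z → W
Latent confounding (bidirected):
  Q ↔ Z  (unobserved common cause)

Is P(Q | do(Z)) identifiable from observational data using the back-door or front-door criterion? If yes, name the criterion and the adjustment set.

P(Q|do(Z)): frontdoor, adjust for {W}.

desc(Z)\{Z}={J,Q,W}; candidates ⊆ {H}.
Z↔Q: latent back-door arc(s) into Z.
size 0: {}; under {} Z still reaches {Q} ∋ Q.
size 1: {H}; under {H} Z still reaches {Q} ∋ Q.
Z↔Q cannot be blocked by any observed set — no back-door set.
{W}: (i) intercepts every directed Z→Q path; (ii) no back-door Z→{W}; (iii) {Z} blocks every back-door {W}→Q. Front-door holds.
P(Q|do(Z)) = Σ_{W} P(W|Z) Σ_{Z'} P(Q|W,Z')P(Z').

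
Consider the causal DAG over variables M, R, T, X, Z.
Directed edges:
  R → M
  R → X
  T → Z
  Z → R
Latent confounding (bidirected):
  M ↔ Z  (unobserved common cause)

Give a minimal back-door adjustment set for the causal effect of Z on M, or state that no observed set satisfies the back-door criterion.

desc(Z)\{Z}={M,R,X}; candidates ⊆ {T}.
Z↔M: latent back-door arc(s) into Z.
size 0: {}; under {} Z still reaches {M,T} ∋ M.
size 1: {T}; under {T} Z still reaches {M} ∋ M.
Z↔M cannot be blocked by any observed set — no back-door set.

Z→M: no observed back-door set.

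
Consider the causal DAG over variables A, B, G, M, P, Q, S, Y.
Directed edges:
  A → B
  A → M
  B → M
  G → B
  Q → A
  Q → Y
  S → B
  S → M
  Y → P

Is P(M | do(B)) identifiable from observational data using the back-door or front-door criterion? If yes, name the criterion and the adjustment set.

P(M|do(B)): backdoor, adjust for {A, S}.

desc(B)\{B}={M}; candidates ⊆ {A,G,P,Q,S,Y}.
size 0: {}; under {} B still reaches {A,G,M,P,Q,S,Y} ∋ M.
size 1: {A}, {G}, {P} …(+3); under {A} B still reaches {G,M,S} ∋ M.
{A,S}: B⊥M given {A,S} in G with B→· removed — back-door holds.
P(M|do(B)) = Σ_{A,S} P(M|B,A,S)·P(A,S).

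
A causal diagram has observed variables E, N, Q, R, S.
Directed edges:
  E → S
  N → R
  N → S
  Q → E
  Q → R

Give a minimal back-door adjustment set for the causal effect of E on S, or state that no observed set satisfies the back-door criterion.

desc(E)\{E}={S}; candidates ⊆ {N,Q,R}.
∅: E⊥S given ∅ in G with E→· removed — back-door holds.

E→S: minimal back-door set ∅.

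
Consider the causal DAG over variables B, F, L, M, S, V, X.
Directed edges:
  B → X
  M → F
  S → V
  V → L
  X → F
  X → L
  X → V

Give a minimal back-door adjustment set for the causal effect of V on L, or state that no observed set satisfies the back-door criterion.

desc(V)\{V}={L}; candidates ⊆ {B,F,M,S,X}.
size 0: {}; under {} V still reaches {B,F,L,S,X} ∋ L.
{X}: V⊥L given {X} in G with V→· removed — back-door holds.

V→L: minimal back-door set {X}.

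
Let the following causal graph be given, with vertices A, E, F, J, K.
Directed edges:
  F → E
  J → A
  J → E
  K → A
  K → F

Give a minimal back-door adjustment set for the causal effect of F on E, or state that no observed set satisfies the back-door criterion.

desc(F)\{F}={E}; candidates ⊆ {A,J,K}.
∅: F⊥E given ∅ in G with F→· removed — back-door holds.

F→E: minimal back-door set ∅.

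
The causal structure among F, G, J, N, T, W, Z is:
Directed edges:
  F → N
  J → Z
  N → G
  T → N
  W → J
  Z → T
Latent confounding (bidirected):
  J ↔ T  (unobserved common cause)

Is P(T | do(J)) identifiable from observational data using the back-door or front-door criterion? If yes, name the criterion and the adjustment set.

desc(J)\{J}={G,N,T,Z}; candidates ⊆ {F,W}.
J↔T: latent back-door arc(s) into J.
size 0: {}; under {} J still reaches {G,N,T,W} ∋ T.
size 1: {F}, {W}; under {F} J still reaches {G,N,T,W} ∋ T.
size 2: {F,W}; under {F,W} J still reaches {G,N,T} ∋ T.
J↔T cannot be blocked by any observed set — no back-door set.
{Z}: (i) intercepts every directed J→T path; (ii) no back-door J→{Z}; (iii) {J} blocks every back-door {Z}→T. Front-door holds.
P(T|do(J)) = Σ_{Z} P(Z|J) Σ_{J'} P(T|Z,J')P(J').

P(T|do(J)): frontdoor, adjust for {Z}.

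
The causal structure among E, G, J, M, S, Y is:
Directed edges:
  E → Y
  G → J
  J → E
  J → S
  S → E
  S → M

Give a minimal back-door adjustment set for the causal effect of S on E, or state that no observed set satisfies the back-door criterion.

S→E: minimal back-door set {J}.

desc(S)\{S}={E,M,Y}; candidates ⊆ {G,J}.
size 0: {}; under {} S still reaches {E,G,J,Y} ∋ E.
{J}: S⊥E given {J} in G with S→· removed — back-door holds.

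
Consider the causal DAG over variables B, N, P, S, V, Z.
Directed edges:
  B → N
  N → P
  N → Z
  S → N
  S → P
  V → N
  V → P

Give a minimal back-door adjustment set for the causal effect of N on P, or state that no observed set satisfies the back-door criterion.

N→P: minimal back-door set {S, V}.

desc(N)\{N}={P,Z}; candidates ⊆ {B,S,V}.
size 0: {}; under {} N still reaches {B,P,S,V} ∋ P.
size 1: {B}, {S}, {V}; under {B} N still reaches {P,S,V} ∋ P.
{S,V}: N⊥P given {S,V} in G with N→· removed — back-door holds.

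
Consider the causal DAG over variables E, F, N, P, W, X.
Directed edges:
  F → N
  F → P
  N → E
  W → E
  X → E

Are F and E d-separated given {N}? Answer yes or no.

Yes — F ⊥ E | {N}.

Bayes-Ball from F | {N} reaches {P}.
E ∉ reach(F|{N}) ⇒ F ⊥ E | {N}.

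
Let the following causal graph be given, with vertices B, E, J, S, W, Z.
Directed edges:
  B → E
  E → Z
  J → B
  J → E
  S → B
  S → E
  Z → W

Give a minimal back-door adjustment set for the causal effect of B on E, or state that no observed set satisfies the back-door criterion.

desc(B)\{B}={E,W,Z}; candidates ⊆ {J,S}.
size 0: {}; under {} B still reaches {E,J,S,W,Z} ∋ E.
size 1: {J}, {S}; under {J} B still reaches {E,S,W,Z} ∋ E.
{J,S}: B⊥E given {J,S} in G with B→· removed — back-door holds.

B→E: minimal back-door set {J, S}.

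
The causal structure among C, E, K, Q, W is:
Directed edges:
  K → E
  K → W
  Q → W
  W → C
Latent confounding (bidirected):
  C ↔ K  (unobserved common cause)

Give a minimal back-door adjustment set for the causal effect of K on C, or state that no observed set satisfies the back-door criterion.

K→C: no observed back-door set.

desc(K)\{K}={C,E,W}; candidates ⊆ {Q}.
K↔C: latent back-door arc(s) into K.
size 0: {}; under {} K still reaches {C} ∋ C.
size 1: {Q}; under {Q} K still reaches {C} ∋ C.
K↔C cannot be blocked by any observed set — no back-door set.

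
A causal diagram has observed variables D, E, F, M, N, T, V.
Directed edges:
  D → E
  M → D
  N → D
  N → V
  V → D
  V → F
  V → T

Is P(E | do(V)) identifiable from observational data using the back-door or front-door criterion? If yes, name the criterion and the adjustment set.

P(E|do(V)): backdoor, adjust for {N}.

desc(V)\{V}={D,E,F,T}; candidates ⊆ {M,N}.
size 0: {}; under {} V still reaches {D,E,N} ∋ E.
{N}: V⊥E given {N} in G with V→· removed — back-door holds.
P(E|do(V)) = Σ_{N} P(E|V,N)·P(N).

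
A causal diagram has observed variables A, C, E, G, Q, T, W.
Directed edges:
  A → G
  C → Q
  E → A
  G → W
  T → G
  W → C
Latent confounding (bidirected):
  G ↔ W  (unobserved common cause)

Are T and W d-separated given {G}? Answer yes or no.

No — T and W are d-connected given {G}.

Bayes-Ball from T | {G} reaches {A,C,E,Q,W}.
W ∈ reach(T|{G}) ⇒ T ⊥̸ W | {G}.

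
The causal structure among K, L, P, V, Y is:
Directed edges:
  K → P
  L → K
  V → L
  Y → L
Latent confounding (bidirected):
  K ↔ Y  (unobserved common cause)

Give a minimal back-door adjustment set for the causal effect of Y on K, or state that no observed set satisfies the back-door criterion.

desc(Y)\{Y}={K,L,P}; candidates ⊆ {V}.
Y↔K: latent back-door arc(s) into Y.
size 0: {}; under {} Y still reaches {K,P} ∋ K.
size 1: {V}; under {V} Y still reaches {K,P} ∋ K.
Y↔K cannot be blocked by any observed set — no back-door set.

Y→K: no observed back-door set.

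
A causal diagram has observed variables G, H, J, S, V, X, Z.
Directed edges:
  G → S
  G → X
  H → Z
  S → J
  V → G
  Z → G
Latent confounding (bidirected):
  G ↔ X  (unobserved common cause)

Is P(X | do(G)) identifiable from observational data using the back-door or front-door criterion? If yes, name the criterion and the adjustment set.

desc(G)\{G}={J,S,X}; candidates ⊆ {H,V,Z}.
G↔X: latent back-door arc(s) into G.
size 0: {}; under {} G still reaches {H,V,X,Z} ∋ X.
size 1: {H}, {V}, {Z}; under {H} G still reaches {V,X,Z} ∋ X.
size 2: {H,V}, {H,Z}, {V,Z}; under {H,V} G still reaches {X,Z} ∋ X.
G↔X cannot be blocked by any observed set — no back-door set.
No mediator lies on a directed G→…→X path.
Neither criterion identifies P(X|do(G)) in this graph.

P(X|do(G)): not identifiable (no BD/FD set).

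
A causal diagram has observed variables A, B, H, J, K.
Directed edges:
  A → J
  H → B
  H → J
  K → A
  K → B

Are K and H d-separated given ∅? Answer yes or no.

Yes — K ⊥ H | ∅.

Bayes-Ball from K | ∅ reaches {A,B,J}.
H ∉ reach(K|∅) ⇒ K ⊥ H | ∅.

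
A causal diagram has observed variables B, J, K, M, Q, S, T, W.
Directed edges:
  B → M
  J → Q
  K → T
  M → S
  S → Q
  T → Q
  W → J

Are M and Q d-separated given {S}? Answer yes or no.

Yes — M ⊥ Q | {S}.

Bayes-Ball from M | {S} reaches {B}.
Q ∉ reach(M|{S}) ⇒ M ⊥ Q | {S}.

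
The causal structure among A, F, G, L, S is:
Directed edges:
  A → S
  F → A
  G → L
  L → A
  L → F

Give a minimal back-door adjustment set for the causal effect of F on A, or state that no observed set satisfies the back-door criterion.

desc(F)\{F}={A,S}; candidates ⊆ {G,L}.
size 0: {}; under {} F still reaches {A,G,L,S} ∋ A.
{L}: F⊥A given {L} in G with F→· removed — back-door holds.

F→A: minimal back-door set {L}.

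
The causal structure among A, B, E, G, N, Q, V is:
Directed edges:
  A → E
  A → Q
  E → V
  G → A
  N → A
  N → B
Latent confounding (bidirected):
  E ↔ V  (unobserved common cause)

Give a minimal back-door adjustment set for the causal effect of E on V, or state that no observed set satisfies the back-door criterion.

E→V: no observed back-door set.

desc(E)\{E}={V}; candidates ⊆ {A,B,G,N,Q}.
E↔V: latent back-door arc(s) into E.
size 0: {}; under {} E still reaches {A,B,G,N,Q,V} ∋ V.
size 1: {A}, {B}, {G} …(+2); under {A} E still reaches {V} ∋ V.
size 2: {A,B}, {A,G}, {A,N} …(+7); under {A,B} E still reaches {V} ∋ V.
E↔V cannot be blocked by any observed set — no back-door set.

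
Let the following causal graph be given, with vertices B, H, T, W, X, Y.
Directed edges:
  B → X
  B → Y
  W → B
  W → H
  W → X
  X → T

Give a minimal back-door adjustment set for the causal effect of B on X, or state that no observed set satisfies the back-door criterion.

B→X: minimal back-door set {W}.

desc(B)\{B}={T,X,Y}; candidates ⊆ {H,W}.
size 0: {}; under {} B still reaches {H,T,W,X} ∋ X.
{W}: B⊥X given {W} in G with B→· removed — back-door holds.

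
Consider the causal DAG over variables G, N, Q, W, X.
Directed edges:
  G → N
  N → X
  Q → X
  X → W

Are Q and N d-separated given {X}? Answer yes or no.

Bayes-Ball from Q | {X} reaches {G,N}.
N ∈ reach(Q|{X}) ⇒ Q ⊥̸ N | {X}.

No — Q and N are d-connected given {X}.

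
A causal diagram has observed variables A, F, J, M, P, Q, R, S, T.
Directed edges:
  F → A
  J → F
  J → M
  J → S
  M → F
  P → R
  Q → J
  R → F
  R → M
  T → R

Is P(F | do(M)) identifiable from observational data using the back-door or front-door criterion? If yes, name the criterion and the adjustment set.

P(F|do(M)): backdoor, adjust for {J, R}.

desc(M)\{M}={A,F}; candidates ⊆ {J,P,Q,R,S,T}.
size 0: {}; under {} M still reaches {A,F,J,P,Q,R,S,T} ∋ F.
size 1: {J}, {P}, {Q} …(+3); under {J} M still reaches {A,F,P,R,T} ∋ F.
{J,R}: M⊥F given {J,R} in G with M→· removed — back-door holds.
P(F|do(M)) = Σ_{J,R} P(F|M,J,R)·P(J,R).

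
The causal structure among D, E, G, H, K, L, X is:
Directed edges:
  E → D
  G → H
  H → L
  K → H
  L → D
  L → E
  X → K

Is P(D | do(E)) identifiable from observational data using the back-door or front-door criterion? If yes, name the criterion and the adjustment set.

desc(E)\{E}={D}; candidates ⊆ {G,H,K,L,X}.
size 0: {}; under {} E still reaches {D,G,H,K,L,X} ∋ D.
{L}: E⊥D given {L} in G with E→· removed — back-door holds.
P(D|do(E)) = Σ_{L} P(D|E,L)·P(L).

P(D|do(E)): backdoor, adjust for {L}.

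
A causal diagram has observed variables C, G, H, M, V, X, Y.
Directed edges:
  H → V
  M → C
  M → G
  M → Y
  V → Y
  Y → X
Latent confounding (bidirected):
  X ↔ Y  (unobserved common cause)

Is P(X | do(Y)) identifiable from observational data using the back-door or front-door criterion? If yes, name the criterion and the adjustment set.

P(X|do(Y)): not identifiable (no BD/FD set).

desc(Y)\{Y}={X}; candidates ⊆ {C,G,H,M,V}.
Y↔X: latent back-door arc(s) into Y.
size 0: {}; under {} Y still reaches {C,G,H,M,V,X} ∋ X.
size 1: {C}, {G}, {H} …(+2); under {C} Y still reaches {G,H,M,V,X} ∋ X.
size 2: {C,G}, {C,H}, {C,M} …(+7); under {C,G} Y still reaches {H,M,V,X} ∋ X.
Y↔X cannot be blocked by any observed set — no back-door set.
No mediator lies on a directed Y→…→X path.
Neither criterion identifies P(X|do(Y)) in this graph.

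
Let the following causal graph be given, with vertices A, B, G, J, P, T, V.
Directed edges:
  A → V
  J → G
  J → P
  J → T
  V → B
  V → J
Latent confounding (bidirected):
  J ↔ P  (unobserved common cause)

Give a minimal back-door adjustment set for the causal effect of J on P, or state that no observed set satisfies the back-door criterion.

J→P: no observed back-door set.

desc(J)\{J}={G,P,T}; candidates ⊆ {A,B,V}.
J↔P: latent back-door arc(s) into J.
size 0: {}; under {} J still reaches {A,B,P,V} ∋ P.
size 1: {A}, {B}, {V}; under {A} J still reaches {B,P,V} ∋ P.
size 2: {A,B}, {A,V}, {B,V}; under {A,B} J still reaches {P,V} ∋ P.
J↔P cannot be blocked by any observed set — no back-door set.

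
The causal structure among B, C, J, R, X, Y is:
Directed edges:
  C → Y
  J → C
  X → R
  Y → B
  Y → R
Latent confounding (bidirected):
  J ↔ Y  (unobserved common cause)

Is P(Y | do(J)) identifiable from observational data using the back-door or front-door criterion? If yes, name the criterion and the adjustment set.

P(Y|do(J)): frontdoor, adjust for {C}.

desc(J)\{J}={B,C,R,Y}; candidates ⊆ {X}.
J↔Y: latent back-door arc(s) into J.
size 0: {}; under {} J still reaches {B,R,Y} ∋ Y.
size 1: {X}; under {X} J still reaches {B,R,Y} ∋ Y.
J↔Y cannot be blocked by any observed set — no back-door set.
{C}: (i) intercepts every directed J→Y path; (ii) no back-door J→{C}; (iii) {J} blocks every back-door {C}→Y. Front-door holds.
P(Y|do(J)) = Σ_{C} P(C|J) Σ_{J'} P(Y|C,J')P(J').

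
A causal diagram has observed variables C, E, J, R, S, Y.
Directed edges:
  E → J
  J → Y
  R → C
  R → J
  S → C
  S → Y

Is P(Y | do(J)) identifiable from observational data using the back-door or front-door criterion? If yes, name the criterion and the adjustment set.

P(Y|do(J)): backdoor, adjust for ∅.

desc(J)\{J}={Y}; candidates ⊆ {C,E,R,S}.
∅: J⊥Y given ∅ in G with J→· removed — back-door holds.
P(Y|do(J)) = P(Y|J) — no adjustment needed.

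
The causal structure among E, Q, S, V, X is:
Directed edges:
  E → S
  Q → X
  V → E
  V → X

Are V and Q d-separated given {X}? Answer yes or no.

No — V and Q are d-connected given {X}.

Bayes-Ball from V | {X} reaches {E,Q,S}.
Q ∈ reach(V|{X}) ⇒ V ⊥̸ Q | {X}.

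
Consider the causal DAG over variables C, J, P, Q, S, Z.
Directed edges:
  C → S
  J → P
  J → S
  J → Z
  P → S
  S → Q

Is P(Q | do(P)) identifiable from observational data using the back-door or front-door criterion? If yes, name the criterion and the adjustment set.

P(Q|do(P)): backdoor, adjust for {J}.

desc(P)\{P}={Q,S}; candidates ⊆ {C,J,Z}.
size 0: {}; under {} P still reaches {J,Q,S,Z} ∋ Q.
{J}: P⊥Q given {J} in G with P→· removed — back-door holds.
P(Q|do(P)) = Σ_{J} P(Q|P,J)·P(J).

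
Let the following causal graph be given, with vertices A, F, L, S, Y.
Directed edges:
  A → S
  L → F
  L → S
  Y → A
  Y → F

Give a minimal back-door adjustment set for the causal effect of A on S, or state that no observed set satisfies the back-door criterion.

A→S: minimal back-door set ∅.

desc(A)\{A}={S}; candidates ⊆ {F,L,Y}.
∅: A⊥S given ∅ in G with A→· removed — back-door holds.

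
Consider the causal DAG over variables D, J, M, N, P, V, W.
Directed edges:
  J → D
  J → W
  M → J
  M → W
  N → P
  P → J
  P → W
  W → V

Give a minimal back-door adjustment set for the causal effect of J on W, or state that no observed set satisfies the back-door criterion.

desc(J)\{J}={D,V,W}; candidates ⊆ {M,N,P}.
size 0: {}; under {} J still reaches {M,N,P,V,W} ∋ W.
size 1: {M}, {N}, {P}; under {M} J still reaches {N,P,V,W} ∋ W.
{M,P}: J⊥W given {M,P} in G with J→· removed — back-door holds.

J→W: minimal back-door set {M, P}.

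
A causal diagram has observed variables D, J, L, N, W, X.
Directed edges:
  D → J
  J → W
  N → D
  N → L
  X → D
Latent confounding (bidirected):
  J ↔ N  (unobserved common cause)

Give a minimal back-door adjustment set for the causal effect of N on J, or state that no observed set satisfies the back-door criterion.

N→J: no observed back-door set.

desc(N)\{N}={D,J,L,W}; candidates ⊆ {X}.
N↔J: latent back-door arc(s) into N.
size 0: {}; under {} N still reaches {J,W} ∋ J.
size 1: {X}; under {X} N still reaches {J,W} ∋ J.
N↔J cannot be blocked by any observed set — no back-door set.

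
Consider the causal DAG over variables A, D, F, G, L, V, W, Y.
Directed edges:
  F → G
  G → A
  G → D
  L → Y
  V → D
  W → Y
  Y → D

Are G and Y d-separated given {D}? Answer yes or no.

No — G and Y are d-connected given {D}.

Bayes-Ball from G | {D} reaches {A,F,L,V,W,Y}.
Y ∈ reach(G|{D}) ⇒ G ⊥̸ Y | {D}.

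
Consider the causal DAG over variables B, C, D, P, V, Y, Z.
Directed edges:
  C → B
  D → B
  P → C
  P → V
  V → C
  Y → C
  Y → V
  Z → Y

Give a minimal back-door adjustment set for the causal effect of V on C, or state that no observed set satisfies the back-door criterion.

V→C: minimal back-door set {P, Y}.

desc(V)\{V}={B,C}; candidates ⊆ {D,P,Y,Z}.
size 0: {}; under {} V still reaches {B,C,P,Y,Z} ∋ C.
size 1: {D}, {P}, {Y} …(+1); under {D} V still reaches {B,C,P,Y,Z} ∋ C.
{P,Y}: V⊥C given {P,Y} in G with V→· removed — back-door holds.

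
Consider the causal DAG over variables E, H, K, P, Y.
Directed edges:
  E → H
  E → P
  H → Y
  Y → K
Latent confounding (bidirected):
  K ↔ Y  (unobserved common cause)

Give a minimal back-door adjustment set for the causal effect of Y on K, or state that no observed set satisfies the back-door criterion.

Y→K: no observed back-door set.

desc(Y)\{Y}={K}; candidates ⊆ {E,H,P}.
Y↔K: latent back-door arc(s) into Y.
size 0: {}; under {} Y still reaches {E,H,K,P} ∋ K.
size 1: {E}, {H}, {P}; under {E} Y still reaches {H,K} ∋ K.
size 2: {E,H}, {E,P}, {H,P}; under {E,H} Y still reaches {K} ∋ K.
Y↔K cannot be blocked by any observed set — no back-door set.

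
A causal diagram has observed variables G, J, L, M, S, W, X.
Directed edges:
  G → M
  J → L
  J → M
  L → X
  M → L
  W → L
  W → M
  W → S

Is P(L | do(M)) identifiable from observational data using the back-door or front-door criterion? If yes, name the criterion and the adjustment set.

P(L|do(M)): backdoor, adjust for {J, W}.

desc(M)\{M}={L,X}; candidates ⊆ {G,J,S,W}.
size 0: {}; under {} M still reaches {G,J,L,S,W,X} ∋ L.
size 1: {G}, {J}, {S} …(+1); under {G} M still reaches {J,L,S,W,X} ∋ L.
{J,W}: M⊥L given {J,W} in G with M→· removed — back-door holds.
P(L|do(M)) = Σ_{J,W} P(L|M,J,W)·P(J,W).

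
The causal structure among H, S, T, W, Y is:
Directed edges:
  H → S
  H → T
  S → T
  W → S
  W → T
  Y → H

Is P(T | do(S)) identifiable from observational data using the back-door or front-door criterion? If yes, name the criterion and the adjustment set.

P(T|do(S)): backdoor, adjust for {H, W}.

desc(S)\{S}={T}; candidates ⊆ {H,W,Y}.
size 0: {}; under {} S still reaches {H,T,W,Y} ∋ T.
size 1: {H}, {W}, {Y}; under {H} S still reaches {T,W} ∋ T.
{H,W}: S⊥T given {H,W} in G with S→· removed — back-door holds.
P(T|do(S)) = Σ_{H,W} P(T|S,H,W)·P(H,W).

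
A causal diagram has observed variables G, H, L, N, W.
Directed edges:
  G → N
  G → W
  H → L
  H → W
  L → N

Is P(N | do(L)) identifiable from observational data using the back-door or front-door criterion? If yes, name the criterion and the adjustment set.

P(N|do(L)): backdoor, adjust for ∅.

desc(L)\{L}={N}; candidates ⊆ {G,H,W}.
∅: L⊥N given ∅ in G with L→· removed — back-door holds.
P(N|do(L)) = P(N|L) — no adjustment needed.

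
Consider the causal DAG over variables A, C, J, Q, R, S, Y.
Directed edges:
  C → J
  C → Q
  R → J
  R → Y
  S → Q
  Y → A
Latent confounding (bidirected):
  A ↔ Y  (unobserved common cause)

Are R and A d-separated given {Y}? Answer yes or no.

Bayes-Ball from R | {Y} reaches {A,J}.
A ∈ reach(R|{Y}) ⇒ R ⊥̸ A | {Y}.

No — R and A are d-connected given {Y}.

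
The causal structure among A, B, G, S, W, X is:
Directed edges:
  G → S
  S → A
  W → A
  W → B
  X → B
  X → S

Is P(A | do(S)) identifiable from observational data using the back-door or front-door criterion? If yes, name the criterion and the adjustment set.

desc(S)\{S}={A}; candidates ⊆ {B,G,W,X}.
∅: S⊥A given ∅ in G with S→· removed — back-door holds.
P(A|do(S)) = P(A|S) — no adjustment needed.

P(A|do(S)): backdoor, adjust for ∅.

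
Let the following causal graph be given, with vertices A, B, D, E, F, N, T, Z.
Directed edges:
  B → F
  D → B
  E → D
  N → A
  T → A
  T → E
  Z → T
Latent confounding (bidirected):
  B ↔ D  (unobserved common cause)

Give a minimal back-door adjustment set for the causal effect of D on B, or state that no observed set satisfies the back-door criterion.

D→B: no observed back-door set.

desc(D)\{D}={B,F}; candidates ⊆ {A,E,N,T,Z}.
D↔B: latent back-door arc(s) into D.
size 0: {}; under {} D still reaches {A,B,E,F,T,Z} ∋ B.
size 1: {A}, {E}, {N} …(+2); under {A} D still reaches {B,E,F,N,T,Z} ∋ B.
size 2: {A,E}, {A,N}, {A,T} …(+7); under {A,E} D still reaches {B,F} ∋ B.
D↔B cannot be blocked by any observed set — no back-door set.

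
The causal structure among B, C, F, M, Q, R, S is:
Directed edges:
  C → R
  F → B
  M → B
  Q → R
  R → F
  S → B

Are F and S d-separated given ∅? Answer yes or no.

Yes — F ⊥ S | ∅.

Bayes-Ball from F | ∅ reaches {B,C,Q,R}.
S ∉ reach(F|∅) ⇒ F ⊥ S | ∅.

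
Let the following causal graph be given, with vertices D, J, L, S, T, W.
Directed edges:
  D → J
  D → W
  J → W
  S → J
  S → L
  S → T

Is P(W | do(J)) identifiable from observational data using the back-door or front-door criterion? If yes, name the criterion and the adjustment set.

desc(J)\{J}={W}; candidates ⊆ {D,L,S,T}.
size 0: {}; under {} J still reaches {D,L,S,T,W} ∋ W.
{D}: J⊥W given {D} in G with J→· removed — back-door holds.
P(W|do(J)) = Σ_{D} P(W|J,D)·P(D).

P(W|do(J)): backdoor, adjust for {D}.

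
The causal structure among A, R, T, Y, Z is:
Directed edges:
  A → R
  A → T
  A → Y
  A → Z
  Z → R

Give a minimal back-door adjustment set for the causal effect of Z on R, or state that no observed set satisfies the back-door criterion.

desc(Z)\{Z}={R}; candidates ⊆ {A,T,Y}.
size 0: {}; under {} Z still reaches {A,R,T,Y} ∋ R.
{A}: Z⊥R given {A} in G with Z→· removed — back-door holds.

Z→R: minimal back-door set {A}.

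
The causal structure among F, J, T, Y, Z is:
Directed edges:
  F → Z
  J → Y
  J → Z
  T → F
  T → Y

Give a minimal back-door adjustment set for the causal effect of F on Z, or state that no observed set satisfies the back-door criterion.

desc(F)\{F}={Z}; candidates ⊆ {J,T,Y}.
∅: F⊥Z given ∅ in G with F→· removed — back-door holds.

F→Z: minimal back-door set ∅.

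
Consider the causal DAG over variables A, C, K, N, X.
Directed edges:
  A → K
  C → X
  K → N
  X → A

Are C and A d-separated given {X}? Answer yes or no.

Yes — C ⊥ A | {X}.

Bayes-Ball from C | {X} reaches ∅.
A ∉ reach(C|{X}) ⇒ C ⊥ A | {X}.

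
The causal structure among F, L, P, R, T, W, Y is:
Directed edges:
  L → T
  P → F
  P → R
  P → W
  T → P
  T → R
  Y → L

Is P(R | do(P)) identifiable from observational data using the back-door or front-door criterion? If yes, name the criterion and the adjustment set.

P(R|do(P)): backdoor, adjust for {T}.

desc(P)\{P}={F,R,W}; candidates ⊆ {L,T,Y}.
size 0: {}; under {} P still reaches {L,R,T,Y} ∋ R.
{T}: P⊥R given {T} in G with P→· removed — back-door holds.
P(R|do(P)) = Σ_{T} P(R|P,T)·P(T).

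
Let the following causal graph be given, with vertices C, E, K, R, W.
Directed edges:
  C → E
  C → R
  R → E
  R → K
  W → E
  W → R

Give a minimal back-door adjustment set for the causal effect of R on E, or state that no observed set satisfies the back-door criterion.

desc(R)\{R}={E,K}; candidates ⊆ {C,W}.
size 0: {}; under {} R still reaches {C,E,W} ∋ E.
size 1: {C}, {W}; under {C} R still reaches {E,W} ∋ E.
{C,W}: R⊥E given {C,W} in G with R→· removed — back-door holds.

R→E: minimal back-door set {C, W}.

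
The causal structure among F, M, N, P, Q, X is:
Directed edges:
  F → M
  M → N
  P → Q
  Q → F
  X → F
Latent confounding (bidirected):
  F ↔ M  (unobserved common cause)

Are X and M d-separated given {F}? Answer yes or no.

No — X and M are d-connected given {F}.

Bayes-Ball from X | {F} reaches {M,N,P,Q}.
M ∈ reach(X|{F}) ⇒ X ⊥̸ M | {F}.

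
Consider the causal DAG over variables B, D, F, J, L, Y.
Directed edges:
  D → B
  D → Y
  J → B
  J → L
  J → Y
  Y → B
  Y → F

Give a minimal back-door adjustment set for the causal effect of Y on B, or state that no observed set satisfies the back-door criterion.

Y→B: minimal back-door set {D, J}.

desc(Y)\{Y}={B,F}; candidates ⊆ {D,J,L}.
size 0: {}; under {} Y still reaches {B,D,J,L} ∋ B.
size 1: {D}, {J}, {L}; under {D} Y still reaches {B,J,L} ∋ B.
{D,J}: Y⊥B given {D,J} in G with Y→· removed — back-door holds.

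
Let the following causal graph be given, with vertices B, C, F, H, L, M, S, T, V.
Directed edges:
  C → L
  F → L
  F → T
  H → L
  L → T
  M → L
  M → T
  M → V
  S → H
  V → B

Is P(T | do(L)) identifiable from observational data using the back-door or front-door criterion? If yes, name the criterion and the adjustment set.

desc(L)\{L}={T}; candidates ⊆ {B,C,F,H,M,S,V}.
size 0: {}; under {} L still reaches {B,C,F,H,M,S,T,V} ∋ T.
size 1: {B}, {C}, {F} …(+4); under {B} L still reaches {C,F,H,M,S,T,V} ∋ T.
{F,M}: L⊥T given {F,M} in G with L→· removed — back-door holds.
P(T|do(L)) = Σ_{F,M} P(T|L,F,M)·P(F,M).

P(T|do(L)): backdoor, adjust for {F, M}.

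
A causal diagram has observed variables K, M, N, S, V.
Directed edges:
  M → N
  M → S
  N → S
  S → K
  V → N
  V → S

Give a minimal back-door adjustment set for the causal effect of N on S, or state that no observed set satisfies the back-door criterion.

desc(N)\{N}={K,S}; candidates ⊆ {M,V}.
size 0: {}; under {} N still reaches {K,M,S,V} ∋ S.
size 1: {M}, {V}; under {M} N still reaches {K,S,V} ∋ S.
{M,V}: N⊥S given {M,V} in G with N→· removed — back-door holds.

N→S: minimal back-door set {M, V}.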